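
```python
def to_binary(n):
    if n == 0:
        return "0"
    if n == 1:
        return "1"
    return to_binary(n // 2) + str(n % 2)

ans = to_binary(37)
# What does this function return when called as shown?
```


to_binary(37)
= to_binary(18) + "1"
= to_binary(9) + "0" + "1"
= to_binary(4) + "1" + "0" + "1"
= to_binary(2) + "0" + "1" + "0" + "1"
= to_binary(1) + "0" + "0" + "1" + "0" + "1"
= "1" + "0" + "0" + "1" + "0" + "1"
= "100101"


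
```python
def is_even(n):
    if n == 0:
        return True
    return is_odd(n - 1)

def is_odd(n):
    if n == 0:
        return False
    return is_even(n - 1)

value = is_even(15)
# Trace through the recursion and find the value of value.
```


is_even(15)
= is_odd(14)
= is_even(13)
= is_odd(12)
= is_even(11)
= is_odd(10)
= is_even(9)
= is_odd(8)
= is_even(7)
= is_odd(6)
= is_even(5)
= is_odd(4)
= is_even(3)
= is_odd(2)
= is_even(1)
= is_odd(0)
n == 0: return False
= False


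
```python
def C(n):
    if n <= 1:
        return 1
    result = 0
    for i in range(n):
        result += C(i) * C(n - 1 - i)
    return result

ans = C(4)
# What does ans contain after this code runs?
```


C(4)
= sum of C(i) * C(4-1-i) for i in 0..3
First compute sub-values bottom-up:
  C(0) = 1, C(1) = 1
  C(2) = 1*1 + 1*1 = 2
  C(3) = 1*2 + 1*1 + 2*1 = 5
Now C(4):
  C(0)*C(3) = 1*5 = 5
  C(1)*C(2) = 1*2 = 2
  C(2)*C(1) = 2*1 = 2
  C(3)*C(0) = 5*1 = 5
= 5 + 2 + 2 + 5
= 14


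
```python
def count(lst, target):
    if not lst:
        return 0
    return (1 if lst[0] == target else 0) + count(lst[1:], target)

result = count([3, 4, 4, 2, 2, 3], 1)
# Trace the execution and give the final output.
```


count([3, 4, 4, 2, 2, 3], 1)
lst[0]=3 != 1: 0 + count([4, 4, 2, 2, 3], 1)
lst[0]=4 != 1: 0 + count([4, 2, 2, 3], 1)
lst[0]=4 != 1: 0 + count([2, 2, 3], 1)
lst[0]=2 != 1: 0 + count([2, 3], 1)
lst[0]=2 != 1: 0 + count([3], 1)
lst[0]=3 != 1: 0 + count([], 1)
= 0


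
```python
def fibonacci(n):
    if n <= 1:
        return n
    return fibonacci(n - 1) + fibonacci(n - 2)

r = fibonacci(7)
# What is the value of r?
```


fibonacci(7)
= fibonacci(6) + fibonacci(5)
= (fibonacci(5) + fibonacci(4)) + fibonacci(5)
Computing bottom-up: fibonacci(0)=0, fibonacci(1)=1, fibonacci(2)=1, fibonacci(3)=2, fibonacci(4)=3, fibonacci(5)=5, fibonacci(6)=8, fibonacci(7)=13
= 13


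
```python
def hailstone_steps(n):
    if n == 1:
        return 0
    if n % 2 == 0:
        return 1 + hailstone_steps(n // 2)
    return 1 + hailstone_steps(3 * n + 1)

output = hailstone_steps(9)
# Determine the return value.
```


hailstone_steps(9)
9 is odd -> 3*9+1 = 28 -> hailstone_steps(28)
28 is even -> hailstone_steps(14)
14 is even -> hailstone_steps(7)
7 is odd -> 3*7+1 = 22 -> hailstone_steps(22)
22 is even -> hailstone_steps(11)
11 is odd -> 3*11+1 = 34 -> hailstone_steps(34)
34 is even -> hailstone_steps(17)
17 is odd -> 3*17+1 = 52 -> hailstone_steps(52)
52 is even -> hailstone_steps(26)
26 is even -> hailstone_steps(13)
13 is odd -> 3*13+1 = 40 -> hailstone_steps(40)
40 is even -> hailstone_steps(20)
20 is even -> hailstone_steps(10)
10 is even -> hailstone_steps(5)
5 is odd -> 3*5+1 = 16 -> hailstone_steps(16)
16 is even -> hailstone_steps(8)
8 is even -> hailstone_steps(4)
4 is even -> hailstone_steps(2)
2 is even -> hailstone_steps(1)
Reached 1 after 19 steps
= 19


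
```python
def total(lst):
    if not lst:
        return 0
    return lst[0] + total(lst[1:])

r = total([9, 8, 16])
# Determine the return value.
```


total([9, 8, 16])
= 9 + total([8, 16])
= 9 + 8 + total([16])
= 9 + 8 + 16 + total([])
= 9 + 8 + 16 + 0
= 33


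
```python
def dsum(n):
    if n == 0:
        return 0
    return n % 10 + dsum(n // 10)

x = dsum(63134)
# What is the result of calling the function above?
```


dsum(63134)
= 4 + dsum(6313)
= 4 + 3 + dsum(631)
= 4 + 3 + 1 + dsum(63)
= 4 + 3 + 1 + 3 + dsum(6)
= 4 + 3 + 1 + 3 + 6 + dsum(0)
= 4 + 3 + 1 + 3 + 6 + 0
= 17


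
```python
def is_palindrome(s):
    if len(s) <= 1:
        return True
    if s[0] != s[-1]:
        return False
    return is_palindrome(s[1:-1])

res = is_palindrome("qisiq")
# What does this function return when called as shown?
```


is_palindrome("qisiq")
"qisiq": s[0]='q' == s[-1]='q' -> is_palindrome("isi")
"isi": s[0]='i' == s[-1]='i' -> is_palindrome("s")
"s": len <= 1 -> True
= True


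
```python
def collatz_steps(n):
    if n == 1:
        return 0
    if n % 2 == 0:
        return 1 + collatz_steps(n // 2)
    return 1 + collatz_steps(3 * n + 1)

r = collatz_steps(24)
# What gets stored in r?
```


collatz_steps(24)
24 is even -> collatz_steps(12)
12 is even -> collatz_steps(6)
6 is even -> collatz_steps(3)
3 is odd -> 3*3+1 = 10 -> collatz_steps(10)
10 is even -> collatz_steps(5)
5 is odd -> 3*5+1 = 16 -> collatz_steps(16)
16 is even -> collatz_steps(8)
8 is even -> collatz_steps(4)
4 is even -> collatz_steps(2)
2 is even -> collatz_steps(1)
Reached 1 after 10 steps
= 10


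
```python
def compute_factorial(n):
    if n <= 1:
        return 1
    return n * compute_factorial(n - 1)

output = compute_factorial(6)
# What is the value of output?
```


compute_factorial(6)
= 6 * compute_factorial(5)
= 6 * 5 * compute_factorial(4)
= 6 * 5 * 4 * compute_factorial(3)
= 6 * 5 * 4 * 3 * compute_factorial(2)
= 6 * 5 * 4 * 3 * 2 * compute_factorial(1)
= 6 * 5 * 4 * 3 * 2 * 1
= 720


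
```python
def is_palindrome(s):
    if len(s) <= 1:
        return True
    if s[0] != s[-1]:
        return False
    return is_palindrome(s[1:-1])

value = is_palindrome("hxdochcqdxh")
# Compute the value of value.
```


is_palindrome("hxdochcqdxh")
"hxdochcqdxh": s[0]='h' == s[-1]='h' -> is_palindrome("xdochcqdx")
"xdochcqdx": s[0]='x' == s[-1]='x' -> is_palindrome("dochcqd")
"dochcqd": s[0]='d' == s[-1]='d' -> is_palindrome("ochcq")
"ochcq": s[0]='o' != s[-1]='q' -> False
= False


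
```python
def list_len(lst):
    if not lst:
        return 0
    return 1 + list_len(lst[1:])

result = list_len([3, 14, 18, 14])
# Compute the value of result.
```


list_len([3, 14, 18, 14])
= 1 + list_len([14, 18, 14])
= 1 + 1 + list_len([18, 14])
= 1 + 1 + 1 + list_len([14])
= 1 + 1 + 1 + 1 + list_len([])
= 1 + 1 + 1 + 1 + 0
= 4


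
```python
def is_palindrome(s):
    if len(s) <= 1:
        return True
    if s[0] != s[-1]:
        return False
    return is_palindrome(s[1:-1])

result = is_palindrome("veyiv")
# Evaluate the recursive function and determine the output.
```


is_palindrome("veyiv")
"veyiv": s[0]='v' == s[-1]='v' -> is_palindrome("eyi")
"eyi": s[0]='e' != s[-1]='i' -> False
= False


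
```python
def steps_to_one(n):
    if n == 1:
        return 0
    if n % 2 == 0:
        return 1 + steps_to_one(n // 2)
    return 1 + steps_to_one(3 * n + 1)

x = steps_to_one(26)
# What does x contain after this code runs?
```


steps_to_one(26)
26 is even -> steps_to_one(13)
13 is odd -> 3*13+1 = 40 -> steps_to_one(40)
40 is even -> steps_to_one(20)
20 is even -> steps_to_one(10)
10 is even -> steps_to_one(5)
5 is odd -> 3*5+1 = 16 -> steps_to_one(16)
16 is even -> steps_to_one(8)
8 is even -> steps_to_one(4)
4 is even -> steps_to_one(2)
2 is even -> steps_to_one(1)
Reached 1 after 10 steps
= 10


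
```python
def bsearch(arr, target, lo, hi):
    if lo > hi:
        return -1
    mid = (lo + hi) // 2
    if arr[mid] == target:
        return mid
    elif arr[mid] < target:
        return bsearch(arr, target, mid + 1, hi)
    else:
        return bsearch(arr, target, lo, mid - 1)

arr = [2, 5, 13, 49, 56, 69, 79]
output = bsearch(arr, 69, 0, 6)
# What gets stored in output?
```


bsearch(arr, 69, 0, 6)
lo=0, hi=6, mid=3, arr[mid]=49
49 < 69, search right half
lo=4, hi=6, mid=5, arr[mid]=69
arr[5] == 69, found at index 5
= 5


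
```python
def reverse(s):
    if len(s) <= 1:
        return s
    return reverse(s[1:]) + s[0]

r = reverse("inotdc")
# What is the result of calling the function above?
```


reverse("inotdc")
= reverse("notdc") + "i"
= reverse("otdc") + "n" + "i"
= reverse("tdc") + "o" + "n" + "i"
= reverse("dc") + "t" + "o" + "n" + "i"
= reverse("c") + "d" + "t" + "o" + "n" + "i"
= "c" + "d" + "t" + "o" + "n" + "i"
= "cdtoni"


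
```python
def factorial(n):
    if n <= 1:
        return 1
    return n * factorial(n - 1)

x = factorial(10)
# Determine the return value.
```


factorial(10)
= 10 * factorial(9)
= 10 * 9 * factorial(8)
= 10 * 9 * 8 * factorial(7)
= 10 * 9 * 8 * 7 * factorial(6)
= 10 * 9 * 8 * 7 * 6 * factorial(5)
= 10 * 9 * 8 * 7 * 6 * 5 * factorial(4)
= 10 * 9 * 8 * 7 * 6 * 5 * 4 * factorial(3)
= 10 * 9 * 8 * 7 * 6 * 5 * 4 * 3 * factorial(2)
= 10 * 9 * 8 * 7 * 6 * 5 * 4 * 3 * 2 * factorial(1)
= 10 * 9 * 8 * 7 * 6 * 5 * 4 * 3 * 2 * 1
= 3628800


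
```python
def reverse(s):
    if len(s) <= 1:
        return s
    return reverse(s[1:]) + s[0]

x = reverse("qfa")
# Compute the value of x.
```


reverse("qfa")
= reverse("fa") + "q"
= reverse("a") + "f" + "q"
= "a" + "f" + "q"
= "afq"


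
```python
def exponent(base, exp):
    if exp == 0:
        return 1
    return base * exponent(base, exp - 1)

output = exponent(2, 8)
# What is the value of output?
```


exponent(2, 8)
= 2 * exponent(2, 7)
= 2 * 2 * exponent(2, 6)
= 2 * 2 * 2 * exponent(2, 5)
= 2 * 2 * 2 * 2 * exponent(2, 4)
= 2 * 2 * 2 * 2 * 2 * exponent(2, 3)
= 2 * 2 * 2 * 2 * 2 * 2 * exponent(2, 2)
= 2 * 2 * 2 * 2 * 2 * 2 * 2 * exponent(2, 1)
= 2 * 2 * 2 * 2 * 2 * 2 * 2 * 2 * exponent(2, 0)
= 2 * 2 * 2 * 2 * 2 * 2 * 2 * 2 * 1
= 256


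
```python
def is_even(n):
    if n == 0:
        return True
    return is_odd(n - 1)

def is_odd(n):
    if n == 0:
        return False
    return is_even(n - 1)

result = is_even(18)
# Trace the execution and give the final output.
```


is_even(18)
= is_odd(17)
= is_even(16)
= is_odd(15)
= is_even(14)
= is_odd(13)
= is_even(12)
= is_odd(11)
= is_even(10)
= is_odd(9)
= is_even(8)
= is_odd(7)
= is_even(6)
= is_odd(5)
= is_even(4)
= is_odd(3)
= is_even(2)
= is_odd(1)
= is_even(0)
n == 0: return True
= True


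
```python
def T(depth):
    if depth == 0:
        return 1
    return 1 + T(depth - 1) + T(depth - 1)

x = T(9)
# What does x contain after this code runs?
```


T(9)
= 1 + T(8) + T(8)
= 1 + 2 * T(8)
T(k) = 2^(k+1) - 1
T(0) = 1
T(1) = 3
T(2) = 7
T(3) = 15
T(4) = 31
T(9) = 2^10 - 1 = 1023


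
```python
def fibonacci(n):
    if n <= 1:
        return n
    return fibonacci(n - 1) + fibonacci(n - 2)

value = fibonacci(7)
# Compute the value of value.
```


fibonacci(7)
= fibonacci(6) + fibonacci(5)
= (fibonacci(5) + fibonacci(4)) + fibonacci(5)
Computing bottom-up: fibonacci(0)=0, fibonacci(1)=1, fibonacci(2)=1, fibonacci(3)=2, fibonacci(4)=3, fibonacci(5)=5, fibonacci(6)=8, fibonacci(7)=13
= 13


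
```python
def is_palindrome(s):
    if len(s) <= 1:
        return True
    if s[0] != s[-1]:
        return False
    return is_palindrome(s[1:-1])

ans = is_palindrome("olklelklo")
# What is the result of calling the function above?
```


is_palindrome("olklelklo")
"olklelklo": s[0]='o' == s[-1]='o' -> is_palindrome("lklelkl")
"lklelkl": s[0]='l' == s[-1]='l' -> is_palindrome("klelk")
"klelk": s[0]='k' == s[-1]='k' -> is_palindrome("lel")
"lel": s[0]='l' == s[-1]='l' -> is_palindrome("e")
"e": len <= 1 -> True
= True


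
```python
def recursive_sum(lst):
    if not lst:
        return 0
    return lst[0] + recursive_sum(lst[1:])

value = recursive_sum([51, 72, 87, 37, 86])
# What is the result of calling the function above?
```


recursive_sum([51, 72, 87, 37, 86])
= 51 + recursive_sum([72, 87, 37, 86])
= 51 + 72 + recursive_sum([87, 37, 86])
= 51 + 72 + 87 + recursive_sum([37, 86])
= 51 + 72 + 87 + 37 + recursive_sum([86])
= 51 + 72 + 87 + 37 + 86 + recursive_sum([])
= 51 + 72 + 87 + 37 + 86 + 0
= 333


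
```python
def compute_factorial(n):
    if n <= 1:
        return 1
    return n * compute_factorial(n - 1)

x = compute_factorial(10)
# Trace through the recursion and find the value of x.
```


compute_factorial(10)
= 10 * compute_factorial(9)
= 10 * 9 * compute_factorial(8)
= 10 * 9 * 8 * compute_factorial(7)
= 10 * 9 * 8 * 7 * compute_factorial(6)
= 10 * 9 * 8 * 7 * 6 * compute_factorial(5)
= 10 * 9 * 8 * 7 * 6 * 5 * compute_factorial(4)
= 10 * 9 * 8 * 7 * 6 * 5 * 4 * compute_factorial(3)
= 10 * 9 * 8 * 7 * 6 * 5 * 4 * 3 * compute_factorial(2)
= 10 * 9 * 8 * 7 * 6 * 5 * 4 * 3 * 2 * compute_factorial(1)
= 10 * 9 * 8 * 7 * 6 * 5 * 4 * 3 * 2 * 1
= 3628800


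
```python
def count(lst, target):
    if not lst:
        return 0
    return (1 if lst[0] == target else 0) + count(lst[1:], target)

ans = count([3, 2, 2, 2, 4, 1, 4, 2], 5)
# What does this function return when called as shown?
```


count([3, 2, 2, 2, 4, 1, 4, 2], 5)
lst[0]=3 != 5: 0 + count([2, 2, 2, 4, 1, 4, 2], 5)
lst[0]=2 != 5: 0 + count([2, 2, 4, 1, 4, 2], 5)
lst[0]=2 != 5: 0 + count([2, 4, 1, 4, 2], 5)
lst[0]=2 != 5: 0 + count([4, 1, 4, 2], 5)
lst[0]=4 != 5: 0 + count([1, 4, 2], 5)
lst[0]=1 != 5: 0 + count([4, 2], 5)
lst[0]=4 != 5: 0 + count([2], 5)
lst[0]=2 != 5: 0 + count([], 5)
= 0


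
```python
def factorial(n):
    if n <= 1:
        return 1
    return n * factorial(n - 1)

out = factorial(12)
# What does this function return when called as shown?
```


factorial(12)
= 12 * factorial(11)
= 12 * 11 * factorial(10)
= 12 * 11 * 10 * factorial(9)
= 12 * 11 * 10 * 9 * factorial(8)
= 12 * 11 * 10 * 9 * 8 * factorial(7)
= 12 * 11 * 10 * 9 * 8 * 7 * factorial(6)
= 12 * 11 * 10 * 9 * 8 * 7 * 6 * factorial(5)
= 12 * 11 * 10 * 9 * 8 * 7 * 6 * 5 * factorial(4)
= 12 * 11 * 10 * 9 * 8 * 7 * 6 * 5 * 4 * factorial(3)
= 12 * 11 * 10 * 9 * 8 * 7 * 6 * 5 * 4 * 3 * factorial(2)
= 12 * 11 * 10 * 9 * 8 * 7 * 6 * 5 * 4 * 3 * 2 * factorial(1)
= 12 * 11 * 10 * 9 * 8 * 7 * 6 * 5 * 4 * 3 * 2 * 1
= 479001600


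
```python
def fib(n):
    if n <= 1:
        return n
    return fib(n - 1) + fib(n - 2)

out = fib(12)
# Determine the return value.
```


fib(12)
= fib(11) + fib(10)
= (fib(10) + fib(9)) + fib(10)
Computing bottom-up: fib(0)=0, fib(1)=1, fib(2)=1, fib(3)=2, fib(4)=3, fib(5)=5, fib(6)=8, fib(7)=13, fib(8)=21, fib(9)=34, fib(10)=55, fib(11)=89, fib(12)=144
= 144


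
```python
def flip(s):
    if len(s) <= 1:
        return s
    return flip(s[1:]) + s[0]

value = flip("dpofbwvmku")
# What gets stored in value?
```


flip("dpofbwvmku")
= flip("pofbwvmku") + "d"
= flip("ofbwvmku") + "p" + "d"
= flip("fbwvmku") + "o" + "p" + "d"
= flip("bwvmku") + "f" + "o" + "p" + "d"
= flip("wvmku") + "b" + "f" + "o" + "p" + "d"
= flip("vmku") + "w" + "b" + "f" + "o" + "p" + "d"
= flip("mku") + "v" + "w" + "b" + "f" + "o" + "p" + "d"
= flip("ku") + "m" + "v" + "w" + "b" + "f" + "o" + "p" + "d"
= flip("u") + "k" + "m" + "v" + "w" + "b" + "f" + "o" + "p" + "d"
= "u" + "k" + "m" + "v" + "w" + "b" + "f" + "o" + "p" + "d"
= "ukmvwbfopd"


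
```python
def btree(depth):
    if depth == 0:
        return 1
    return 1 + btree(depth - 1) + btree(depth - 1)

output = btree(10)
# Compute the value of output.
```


btree(10)
= 1 + btree(9) + btree(9)
= 1 + 2 * btree(9)
btree(k) = 2^(k+1) - 1
btree(0) = 1
btree(1) = 3
btree(2) = 7
btree(3) = 15
btree(4) = 31
btree(10) = 2^11 - 1 = 2047


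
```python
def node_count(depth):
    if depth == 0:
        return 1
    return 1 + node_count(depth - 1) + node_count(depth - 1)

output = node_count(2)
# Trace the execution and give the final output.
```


node_count(2)
= 1 + node_count(1) + node_count(1)
= 1 + 2 * node_count(1)
node_count(k) = 2^(k+1) - 1
node_count(0) = 1
node_count(1) = 3
node_count(2) = 7
node_count(2) = 2^3 - 1 = 7


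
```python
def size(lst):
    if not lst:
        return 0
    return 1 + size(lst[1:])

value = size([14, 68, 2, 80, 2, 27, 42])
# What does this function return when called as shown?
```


size([14, 68, 2, 80, 2, 27, 42])
= 1 + size([68, 2, 80, 2, 27, 42])
= 1 + 1 + size([2, 80, 2, 27, 42])
= 1 + 1 + 1 + size([80, 2, 27, 42])
= 1 + 1 + 1 + 1 + size([2, 27, 42])
= 1 + 1 + 1 + 1 + 1 + size([27, 42])
= 1 + 1 + 1 + 1 + 1 + 1 + size([42])
= 1 + 1 + 1 + 1 + 1 + 1 + 1 + size([])
= 1 + 1 + 1 + 1 + 1 + 1 + 1 + 0
= 7


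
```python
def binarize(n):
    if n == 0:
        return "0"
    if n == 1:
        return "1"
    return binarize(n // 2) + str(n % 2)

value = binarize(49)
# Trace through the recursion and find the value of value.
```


binarize(49)
= binarize(24) + "1"
= binarize(12) + "0" + "1"
= binarize(6) + "0" + "0" + "1"
= binarize(3) + "0" + "0" + "0" + "1"
= binarize(1) + "1" + "0" + "0" + "0" + "1"
= "1" + "1" + "0" + "0" + "0" + "1"
= "110001"


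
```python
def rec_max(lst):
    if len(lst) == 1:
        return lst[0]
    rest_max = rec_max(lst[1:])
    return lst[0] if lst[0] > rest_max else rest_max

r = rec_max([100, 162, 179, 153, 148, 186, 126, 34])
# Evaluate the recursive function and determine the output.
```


rec_max([100, 162, 179, 153, 148, 186, 126, 34])
= compare 100 with rec_max([162, 179, 153, 148, 186, 126, 34])
= compare 162 with rec_max([179, 153, 148, 186, 126, 34])
= compare 179 with rec_max([153, 148, 186, 126, 34])
= compare 153 with rec_max([148, 186, 126, 34])
= compare 148 with rec_max([186, 126, 34])
= compare 186 with rec_max([126, 34])
= compare 126 with rec_max([34])
Base: rec_max([34]) = 34
compare 126 with 34: max = 126
compare 186 with 126: max = 186
compare 148 with 186: max = 186
compare 153 with 186: max = 186
compare 179 with 186: max = 186
compare 162 with 186: max = 186
compare 100 with 186: max = 186
= 186


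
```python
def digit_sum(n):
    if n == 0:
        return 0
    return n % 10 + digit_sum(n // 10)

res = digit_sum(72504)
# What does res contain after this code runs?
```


digit_sum(72504)
= 4 + digit_sum(7250)
= 4 + 0 + digit_sum(725)
= 4 + 0 + 5 + digit_sum(72)
= 4 + 0 + 5 + 2 + digit_sum(7)
= 4 + 0 + 5 + 2 + 7 + digit_sum(0)
= 4 + 0 + 5 + 2 + 7 + 0
= 18


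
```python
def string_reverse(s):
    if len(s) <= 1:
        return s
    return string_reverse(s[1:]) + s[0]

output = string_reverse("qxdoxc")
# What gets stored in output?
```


string_reverse("qxdoxc")
= string_reverse("xdoxc") + "q"
= string_reverse("doxc") + "x" + "q"
= string_reverse("oxc") + "d" + "x" + "q"
= string_reverse("xc") + "o" + "d" + "x" + "q"
= string_reverse("c") + "x" + "o" + "d" + "x" + "q"
= "c" + "x" + "o" + "d" + "x" + "q"
= "cxodxq"


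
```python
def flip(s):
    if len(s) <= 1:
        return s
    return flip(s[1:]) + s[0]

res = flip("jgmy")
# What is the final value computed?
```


flip("jgmy")
= flip("gmy") + "j"
= flip("my") + "g" + "j"
= flip("y") + "m" + "g" + "j"
= "y" + "m" + "g" + "j"
= "ymgj"


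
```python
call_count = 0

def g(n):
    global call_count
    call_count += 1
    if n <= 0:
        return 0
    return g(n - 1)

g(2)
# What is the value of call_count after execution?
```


g(2) calls g(1) calls ... calls g(0)
Total calls: 2 + 1 (for base case) = 3


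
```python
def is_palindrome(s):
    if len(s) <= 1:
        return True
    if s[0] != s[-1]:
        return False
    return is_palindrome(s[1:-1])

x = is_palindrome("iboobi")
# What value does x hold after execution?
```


is_palindrome("iboobi")
"iboobi": s[0]='i' == s[-1]='i' -> is_palindrome("boob")
"boob": s[0]='b' == s[-1]='b' -> is_palindrome("oo")
"oo": s[0]='o' == s[-1]='o' -> is_palindrome("")
"": len <= 1 -> True
= True


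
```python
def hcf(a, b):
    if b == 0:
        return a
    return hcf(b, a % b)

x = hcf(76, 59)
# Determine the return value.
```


hcf(76, 59)
= hcf(59, 76 % 59) = hcf(59, 17)
= hcf(17, 59 % 17) = hcf(17, 8)
= hcf(8, 17 % 8) = hcf(8, 1)
= hcf(1, 8 % 1) = hcf(1, 0)
b == 0, return a = 1


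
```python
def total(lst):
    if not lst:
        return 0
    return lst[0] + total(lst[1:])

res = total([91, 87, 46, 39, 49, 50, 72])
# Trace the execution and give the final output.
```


total([91, 87, 46, 39, 49, 50, 72])
= 91 + total([87, 46, 39, 49, 50, 72])
= 91 + 87 + total([46, 39, 49, 50, 72])
= 91 + 87 + 46 + total([39, 49, 50, 72])
= 91 + 87 + 46 + 39 + total([49, 50, 72])
= 91 + 87 + 46 + 39 + 49 + total([50, 72])
= 91 + 87 + 46 + 39 + 49 + 50 + total([72])
= 91 + 87 + 46 + 39 + 49 + 50 + 72 + total([])
= 91 + 87 + 46 + 39 + 49 + 50 + 72 + 0
= 434


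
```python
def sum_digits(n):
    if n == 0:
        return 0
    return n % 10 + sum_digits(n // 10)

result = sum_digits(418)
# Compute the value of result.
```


sum_digits(418)
= 8 + sum_digits(41)
= 8 + 1 + sum_digits(4)
= 8 + 1 + 4 + sum_digits(0)
= 8 + 1 + 4 + 0
= 13


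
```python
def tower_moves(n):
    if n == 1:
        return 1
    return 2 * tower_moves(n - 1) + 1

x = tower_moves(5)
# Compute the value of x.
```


tower_moves(5)
= 2 * tower_moves(4) + 1
= 2 * (2 * tower_moves(3) + 1) + 1
= 2 * (2 * (2 * tower_moves(2) + 1) + 1) + 1
= 2 * (2 * (2 * (2 * tower_moves(1) + 1) + 1) + 1) + 1
Now compute bottom-up:
tower_moves(1) = 1
tower_moves(2) = 2 * 1 + 1 = 3
tower_moves(3) = 2 * 3 + 1 = 7
tower_moves(4) = 2 * 7 + 1 = 15
tower_moves(5) = 2 * 15 + 1 = 31
= 31


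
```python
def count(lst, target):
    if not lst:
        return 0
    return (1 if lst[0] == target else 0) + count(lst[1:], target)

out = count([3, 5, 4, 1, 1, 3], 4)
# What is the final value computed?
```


count([3, 5, 4, 1, 1, 3], 4)
lst[0]=3 != 4: 0 + count([5, 4, 1, 1, 3], 4)
lst[0]=5 != 4: 0 + count([4, 1, 1, 3], 4)
lst[0]=4 == 4: 1 + count([1, 1, 3], 4)
lst[0]=1 != 4: 0 + count([1, 3], 4)
lst[0]=1 != 4: 0 + count([3], 4)
lst[0]=3 != 4: 0 + count([], 4)
= 1


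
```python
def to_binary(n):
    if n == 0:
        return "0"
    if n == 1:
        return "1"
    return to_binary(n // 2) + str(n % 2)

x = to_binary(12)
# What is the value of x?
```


to_binary(12)
= to_binary(6) + "0"
= to_binary(3) + "0" + "0"
= to_binary(1) + "1" + "0" + "0"
= "1" + "1" + "0" + "0"
= "1100"


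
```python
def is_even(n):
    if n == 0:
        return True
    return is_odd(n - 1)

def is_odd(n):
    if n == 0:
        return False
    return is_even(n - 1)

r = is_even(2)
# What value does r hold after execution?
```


is_even(2)
= is_odd(1)
= is_even(0)
n == 0: return True
= True


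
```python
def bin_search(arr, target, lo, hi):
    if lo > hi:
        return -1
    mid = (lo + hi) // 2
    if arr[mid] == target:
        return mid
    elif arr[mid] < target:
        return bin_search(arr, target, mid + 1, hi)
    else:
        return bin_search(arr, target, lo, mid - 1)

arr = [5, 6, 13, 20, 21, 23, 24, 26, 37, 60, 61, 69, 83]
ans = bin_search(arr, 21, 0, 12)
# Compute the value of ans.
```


bin_search(arr, 21, 0, 12)
lo=0, hi=12, mid=6, arr[mid]=24
24 > 21, search left half
lo=0, hi=5, mid=2, arr[mid]=13
13 < 21, search right half
lo=3, hi=5, mid=4, arr[mid]=21
arr[4] == 21, found at index 4
= 4


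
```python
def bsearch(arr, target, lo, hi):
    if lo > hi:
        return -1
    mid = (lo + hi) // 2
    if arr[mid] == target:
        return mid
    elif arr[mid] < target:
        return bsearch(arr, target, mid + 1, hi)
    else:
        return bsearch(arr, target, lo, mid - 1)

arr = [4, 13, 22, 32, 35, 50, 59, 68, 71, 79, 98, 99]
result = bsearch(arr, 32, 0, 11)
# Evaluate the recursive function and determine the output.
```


bsearch(arr, 32, 0, 11)
lo=0, hi=11, mid=5, arr[mid]=50
50 > 32, search left half
lo=0, hi=4, mid=2, arr[mid]=22
22 < 32, search right half
lo=3, hi=4, mid=3, arr[mid]=32
arr[3] == 32, found at index 3
= 3


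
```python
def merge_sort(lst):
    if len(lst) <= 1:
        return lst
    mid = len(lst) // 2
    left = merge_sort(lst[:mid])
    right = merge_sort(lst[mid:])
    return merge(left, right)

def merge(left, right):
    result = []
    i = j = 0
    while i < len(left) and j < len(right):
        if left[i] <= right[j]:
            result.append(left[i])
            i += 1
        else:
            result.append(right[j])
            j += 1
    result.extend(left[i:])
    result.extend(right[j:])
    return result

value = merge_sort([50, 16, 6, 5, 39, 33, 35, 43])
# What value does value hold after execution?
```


merge_sort([50, 16, 6, 5, 39, 33, 35, 43])
Split into [50, 16, 6, 5] and [39, 33, 35, 43]
Left sorted: [5, 6, 16, 50]
Right sorted: [33, 35, 39, 43]
Merge [5, 6, 16, 50] and [33, 35, 39, 43]
= [5, 6, 16, 33, 35, 39, 43, 50]


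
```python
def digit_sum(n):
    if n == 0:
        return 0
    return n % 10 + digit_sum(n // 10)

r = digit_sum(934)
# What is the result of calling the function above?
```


digit_sum(934)
= 4 + digit_sum(93)
= 4 + 3 + digit_sum(9)
= 4 + 3 + 9 + digit_sum(0)
= 4 + 3 + 9 + 0
= 16


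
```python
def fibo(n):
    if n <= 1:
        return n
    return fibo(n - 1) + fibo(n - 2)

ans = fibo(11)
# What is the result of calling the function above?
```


fibo(11)
= fibo(10) + fibo(9)
= (fibo(9) + fibo(8)) + fibo(9)
Computing bottom-up: fibo(0)=0, fibo(1)=1, fibo(2)=1, fibo(3)=2, fibo(4)=3, fibo(5)=5, fibo(6)=8, fibo(7)=13, fibo(8)=21, fibo(9)=34, fibo(10)=55, fibo(11)=89
= 89


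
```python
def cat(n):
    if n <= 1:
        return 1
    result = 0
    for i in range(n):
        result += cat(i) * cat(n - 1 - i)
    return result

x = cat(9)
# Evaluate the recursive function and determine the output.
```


cat(9)
= sum of cat(i) * cat(9-1-i) for i in 0..8
First compute sub-values bottom-up:
  cat(0) = 1, cat(1) = 1
  cat(2) = 1*1 + 1*1 = 2
  cat(3) = 1*2 + 1*1 + 2*1 = 5
  cat(4) = 1*5 + 1*2 + 2*1 + 5*1 = 14
  cat(5) = 1*14 + 1*5 + 2*2 + 5*1 + 14*1 = 42
  cat(6) = 1*42 + 1*14 + 2*5 + 5*2 + 14*1 + 42*1 = 132
  cat(7) = 1*132 + 1*42 + 2*14 + 5*5 + 14*2 + 42*1 + 132*1 = 429
  cat(8) = 1*429 + 1*132 + 2*42 + 5*14 + 14*5 + 42*2 + 132*1 + 429*1 = 1430
Now cat(9):
  cat(0)*cat(8) = 1*1430 = 1430
  cat(1)*cat(7) = 1*429 = 429
  cat(2)*cat(6) = 2*132 = 264
  cat(3)*cat(5) = 5*42 = 210
  cat(4)*cat(4) = 14*14 = 196
  cat(5)*cat(3) = 42*5 = 210
  cat(6)*cat(2) = 132*2 = 264
  cat(7)*cat(1) = 429*1 = 429
  cat(8)*cat(0) = 1430*1 = 1430
= 1430 + 429 + 264 + 210 + 196 + 210 + 264 + 429 + 1430
= 4862


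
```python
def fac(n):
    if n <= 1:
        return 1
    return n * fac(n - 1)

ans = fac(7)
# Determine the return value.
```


fac(7)
= 7 * fac(6)
= 7 * 6 * fac(5)
= 7 * 6 * 5 * fac(4)
= 7 * 6 * 5 * 4 * fac(3)
= 7 * 6 * 5 * 4 * 3 * fac(2)
= 7 * 6 * 5 * 4 * 3 * 2 * fac(1)
= 7 * 6 * 5 * 4 * 3 * 2 * 1
= 5040


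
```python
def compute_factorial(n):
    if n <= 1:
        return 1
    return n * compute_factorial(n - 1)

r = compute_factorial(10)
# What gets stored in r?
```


compute_factorial(10)
= 10 * compute_factorial(9)
= 10 * 9 * compute_factorial(8)
= 10 * 9 * 8 * compute_factorial(7)
= 10 * 9 * 8 * 7 * compute_factorial(6)
= 10 * 9 * 8 * 7 * 6 * compute_factorial(5)
= 10 * 9 * 8 * 7 * 6 * 5 * compute_factorial(4)
= 10 * 9 * 8 * 7 * 6 * 5 * 4 * compute_factorial(3)
= 10 * 9 * 8 * 7 * 6 * 5 * 4 * 3 * compute_factorial(2)
= 10 * 9 * 8 * 7 * 6 * 5 * 4 * 3 * 2 * compute_factorial(1)
= 10 * 9 * 8 * 7 * 6 * 5 * 4 * 3 * 2 * 1
= 3628800


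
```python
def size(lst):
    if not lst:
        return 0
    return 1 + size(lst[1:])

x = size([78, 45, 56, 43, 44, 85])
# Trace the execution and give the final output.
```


size([78, 45, 56, 43, 44, 85])
= 1 + size([45, 56, 43, 44, 85])
= 1 + 1 + size([56, 43, 44, 85])
= 1 + 1 + 1 + size([43, 44, 85])
= 1 + 1 + 1 + 1 + size([44, 85])
= 1 + 1 + 1 + 1 + 1 + size([85])
= 1 + 1 + 1 + 1 + 1 + 1 + size([])
= 1 + 1 + 1 + 1 + 1 + 1 + 0
= 6


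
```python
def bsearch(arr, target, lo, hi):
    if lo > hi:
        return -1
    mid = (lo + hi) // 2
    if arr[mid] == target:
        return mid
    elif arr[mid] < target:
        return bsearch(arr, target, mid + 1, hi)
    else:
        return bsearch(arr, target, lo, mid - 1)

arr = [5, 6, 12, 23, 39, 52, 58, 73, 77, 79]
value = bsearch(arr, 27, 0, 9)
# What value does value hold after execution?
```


bsearch(arr, 27, 0, 9)
lo=0, hi=9, mid=4, arr[mid]=39
39 > 27, search left half
lo=0, hi=3, mid=1, arr[mid]=6
6 < 27, search right half
lo=2, hi=3, mid=2, arr[mid]=12
12 < 27, search right half
lo=3, hi=3, mid=3, arr[mid]=23
23 < 27, search right half
lo > hi, target not found, return -1
= -1


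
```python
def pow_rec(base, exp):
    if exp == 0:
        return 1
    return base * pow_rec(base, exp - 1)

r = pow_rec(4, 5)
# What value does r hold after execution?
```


pow_rec(4, 5)
= 4 * pow_rec(4, 4)
= 4 * 4 * pow_rec(4, 3)
= 4 * 4 * 4 * pow_rec(4, 2)
= 4 * 4 * 4 * 4 * pow_rec(4, 1)
= 4 * 4 * 4 * 4 * 4 * pow_rec(4, 0)
= 4 * 4 * 4 * 4 * 4 * 1
= 1024


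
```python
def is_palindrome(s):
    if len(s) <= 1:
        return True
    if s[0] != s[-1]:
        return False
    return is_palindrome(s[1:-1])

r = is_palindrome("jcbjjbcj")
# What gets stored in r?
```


is_palindrome("jcbjjbcj")
"jcbjjbcj": s[0]='j' == s[-1]='j' -> is_palindrome("cbjjbc")
"cbjjbc": s[0]='c' == s[-1]='c' -> is_palindrome("bjjb")
"bjjb": s[0]='b' == s[-1]='b' -> is_palindrome("jj")
"jj": s[0]='j' == s[-1]='j' -> is_palindrome("")
"": len <= 1 -> True
= True


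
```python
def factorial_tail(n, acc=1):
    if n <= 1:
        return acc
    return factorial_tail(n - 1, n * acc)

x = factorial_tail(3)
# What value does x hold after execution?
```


factorial_tail(3, 1)
= factorial_tail(2, 3 * 1) = factorial_tail(2, 3)
= factorial_tail(1, 2 * 3) = factorial_tail(1, 6)
n <= 1, return acc = 6


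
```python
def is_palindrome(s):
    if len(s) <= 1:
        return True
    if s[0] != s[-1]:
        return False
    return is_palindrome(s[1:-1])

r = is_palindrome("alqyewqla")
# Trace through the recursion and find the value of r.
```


is_palindrome("alqyewqla")
"alqyewqla": s[0]='a' == s[-1]='a' -> is_palindrome("lqyewql")
"lqyewql": s[0]='l' == s[-1]='l' -> is_palindrome("qyewq")
"qyewq": s[0]='q' == s[-1]='q' -> is_palindrome("yew")
"yew": s[0]='y' != s[-1]='w' -> False
= False


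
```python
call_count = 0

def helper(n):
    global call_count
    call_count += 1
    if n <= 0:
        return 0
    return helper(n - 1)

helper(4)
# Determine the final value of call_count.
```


helper(4) calls helper(3) calls ... calls helper(0)
Total calls: 4 + 1 (for base case) = 5


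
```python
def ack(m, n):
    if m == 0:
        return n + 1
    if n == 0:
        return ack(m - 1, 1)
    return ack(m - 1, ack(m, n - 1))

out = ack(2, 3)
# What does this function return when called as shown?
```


ack(2, 3)
= ack(1, ack(2, 2))
First compute ack(2, 2) = 7
= ack(1, 7)
= 9


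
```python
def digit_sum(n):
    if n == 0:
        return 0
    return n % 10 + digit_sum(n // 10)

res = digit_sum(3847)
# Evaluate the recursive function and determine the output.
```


digit_sum(3847)
= 7 + digit_sum(384)
= 7 + 4 + digit_sum(38)
= 7 + 4 + 8 + digit_sum(3)
= 7 + 4 + 8 + 3 + digit_sum(0)
= 7 + 4 + 8 + 3 + 0
= 22


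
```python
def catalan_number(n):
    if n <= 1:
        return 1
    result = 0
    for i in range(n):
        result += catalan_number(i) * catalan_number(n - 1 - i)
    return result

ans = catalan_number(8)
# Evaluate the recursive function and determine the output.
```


catalan_number(8)
= sum of catalan_number(i) * catalan_number(8-1-i) for i in 0..7
First compute sub-values bottom-up:
  catalan_number(0) = 1, catalan_number(1) = 1
  catalan_number(2) = 1*1 + 1*1 = 2
  catalan_number(3) = 1*2 + 1*1 + 2*1 = 5
  catalan_number(4) = 1*5 + 1*2 + 2*1 + 5*1 = 14
  catalan_number(5) = 1*14 + 1*5 + 2*2 + 5*1 + 14*1 = 42
  catalan_number(6) = 1*42 + 1*14 + 2*5 + 5*2 + 14*1 + 42*1 = 132
  catalan_number(7) = 1*132 + 1*42 + 2*14 + 5*5 + 14*2 + 42*1 + 132*1 = 429
Now catalan_number(8):
  catalan_number(0)*catalan_number(7) = 1*429 = 429
  catalan_number(1)*catalan_number(6) = 1*132 = 132
  catalan_number(2)*catalan_number(5) = 2*42 = 84
  catalan_number(3)*catalan_number(4) = 5*14 = 70
  catalan_number(4)*catalan_number(3) = 14*5 = 70
  catalan_number(5)*catalan_number(2) = 42*2 = 84
  catalan_number(6)*catalan_number(1) = 132*1 = 132
  catalan_number(7)*catalan_number(0) = 429*1 = 429
= 429 + 132 + 84 + 70 + 70 + 84 + 132 + 429
= 1430


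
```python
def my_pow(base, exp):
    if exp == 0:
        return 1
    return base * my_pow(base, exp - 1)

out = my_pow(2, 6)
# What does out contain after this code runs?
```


my_pow(2, 6)
= 2 * my_pow(2, 5)
= 2 * 2 * my_pow(2, 4)
= 2 * 2 * 2 * my_pow(2, 3)
= 2 * 2 * 2 * 2 * my_pow(2, 2)
= 2 * 2 * 2 * 2 * 2 * my_pow(2, 1)
= 2 * 2 * 2 * 2 * 2 * 2 * my_pow(2, 0)
= 2 * 2 * 2 * 2 * 2 * 2 * 1
= 64


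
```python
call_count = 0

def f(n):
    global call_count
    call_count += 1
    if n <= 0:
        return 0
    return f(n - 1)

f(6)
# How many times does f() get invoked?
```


f(6) calls f(5) calls ... calls f(0)
Total calls: 6 + 1 (for base case) = 7


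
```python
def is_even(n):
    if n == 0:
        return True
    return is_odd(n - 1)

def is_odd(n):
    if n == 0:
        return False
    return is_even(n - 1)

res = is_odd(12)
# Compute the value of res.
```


is_odd(12)
= is_even(11)
= is_odd(10)
= is_even(9)
= is_odd(8)
= is_even(7)
= is_odd(6)
= is_even(5)
= is_odd(4)
= is_even(3)
= is_odd(2)
= is_even(1)
= is_odd(0)
n == 0: return False
= False


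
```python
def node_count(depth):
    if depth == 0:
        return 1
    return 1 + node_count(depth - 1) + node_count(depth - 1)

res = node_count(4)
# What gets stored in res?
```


node_count(4)
= 1 + node_count(3) + node_count(3)
= 1 + 2 * node_count(3)
node_count(k) = 2^(k+1) - 1
node_count(0) = 1
node_count(1) = 3
node_count(2) = 7
node_count(3) = 15
node_count(4) = 31
node_count(4) = 2^5 - 1 = 31


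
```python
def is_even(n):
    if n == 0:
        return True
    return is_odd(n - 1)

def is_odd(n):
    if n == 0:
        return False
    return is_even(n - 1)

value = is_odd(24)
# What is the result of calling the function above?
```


is_odd(24)
= is_even(23)
= is_odd(22)
= is_even(21)
= is_odd(20)
= is_even(19)
= is_odd(18)
= is_even(17)
= is_odd(16)
= is_even(15)
= is_odd(14)
= is_even(13)
= is_odd(12)
= is_even(11)
= is_odd(10)
= is_even(9)
= is_odd(8)
= is_even(7)
= is_odd(6)
= is_even(5)
= is_odd(4)
= is_even(3)
= is_odd(2)
= is_even(1)
= is_odd(0)
n == 0: return False
= False


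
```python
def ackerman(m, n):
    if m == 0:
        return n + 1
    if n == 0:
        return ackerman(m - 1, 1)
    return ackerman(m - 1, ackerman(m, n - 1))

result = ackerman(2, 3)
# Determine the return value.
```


ackerman(2, 3)
= ackerman(1, ackerman(2, 2))
First compute ackerman(2, 2) = 7
= ackerman(1, 7)
= 9


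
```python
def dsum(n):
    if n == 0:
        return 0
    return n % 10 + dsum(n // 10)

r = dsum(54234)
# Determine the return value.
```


dsum(54234)
= 4 + dsum(5423)
= 4 + 3 + dsum(542)
= 4 + 3 + 2 + dsum(54)
= 4 + 3 + 2 + 4 + dsum(5)
= 4 + 3 + 2 + 4 + 5 + dsum(0)
= 4 + 3 + 2 + 4 + 5 + 0
= 18


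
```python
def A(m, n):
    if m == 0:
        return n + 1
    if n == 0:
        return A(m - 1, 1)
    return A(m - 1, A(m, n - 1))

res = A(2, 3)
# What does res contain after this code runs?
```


A(2, 3)
= A(1, A(2, 2))
First compute A(2, 2) = 7
= A(1, 7)
= 9


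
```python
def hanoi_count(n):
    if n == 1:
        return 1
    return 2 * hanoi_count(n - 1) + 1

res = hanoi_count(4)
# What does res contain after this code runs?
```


hanoi_count(4)
= 2 * hanoi_count(3) + 1
= 2 * (2 * hanoi_count(2) + 1) + 1
= 2 * (2 * (2 * hanoi_count(1) + 1) + 1) + 1
Now compute bottom-up:
hanoi_count(1) = 1
hanoi_count(2) = 2 * 1 + 1 = 3
hanoi_count(3) = 2 * 3 + 1 = 7
hanoi_count(4) = 2 * 7 + 1 = 15
= 15


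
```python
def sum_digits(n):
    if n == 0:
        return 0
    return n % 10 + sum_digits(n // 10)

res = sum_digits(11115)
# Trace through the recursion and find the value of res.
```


sum_digits(11115)
= 5 + sum_digits(1111)
= 5 + 1 + sum_digits(111)
= 5 + 1 + 1 + sum_digits(11)
= 5 + 1 + 1 + 1 + sum_digits(1)
= 5 + 1 + 1 + 1 + 1 + sum_digits(0)
= 5 + 1 + 1 + 1 + 1 + 0
= 9


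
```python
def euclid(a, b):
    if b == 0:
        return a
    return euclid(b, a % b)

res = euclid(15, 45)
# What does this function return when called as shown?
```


euclid(15, 45)
= euclid(45, 15 % 45) = euclid(45, 15)
= euclid(15, 45 % 15) = euclid(15, 0)
b == 0, return a = 15


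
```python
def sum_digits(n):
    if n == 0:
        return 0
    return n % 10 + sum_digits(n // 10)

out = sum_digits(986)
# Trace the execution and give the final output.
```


sum_digits(986)
= 6 + sum_digits(98)
= 6 + 8 + sum_digits(9)
= 6 + 8 + 9 + sum_digits(0)
= 6 + 8 + 9 + 0
= 23


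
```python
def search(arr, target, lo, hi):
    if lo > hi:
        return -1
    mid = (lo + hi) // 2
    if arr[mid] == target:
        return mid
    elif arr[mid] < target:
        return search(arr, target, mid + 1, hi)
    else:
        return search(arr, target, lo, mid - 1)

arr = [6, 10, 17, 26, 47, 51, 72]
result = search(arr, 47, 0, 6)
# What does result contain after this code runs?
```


search(arr, 47, 0, 6)
lo=0, hi=6, mid=3, arr[mid]=26
26 < 47, search right half
lo=4, hi=6, mid=5, arr[mid]=51
51 > 47, search left half
lo=4, hi=4, mid=4, arr[mid]=47
arr[4] == 47, found at index 4
= 4


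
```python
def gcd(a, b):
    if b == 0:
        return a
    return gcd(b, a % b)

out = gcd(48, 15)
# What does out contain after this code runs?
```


gcd(48, 15)
= gcd(15, 48 % 15) = gcd(15, 3)
= gcd(3, 15 % 3) = gcd(3, 0)
b == 0, return a = 3


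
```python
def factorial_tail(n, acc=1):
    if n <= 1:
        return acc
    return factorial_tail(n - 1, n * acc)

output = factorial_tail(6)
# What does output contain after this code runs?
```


factorial_tail(6, 1)
= factorial_tail(5, 6 * 1) = factorial_tail(5, 6)
= factorial_tail(4, 5 * 6) = factorial_tail(4, 30)
= factorial_tail(3, 4 * 30) = factorial_tail(3, 120)
= factorial_tail(2, 3 * 120) = factorial_tail(2, 360)
= factorial_tail(1, 2 * 360) = factorial_tail(1, 720)
n <= 1, return acc = 720


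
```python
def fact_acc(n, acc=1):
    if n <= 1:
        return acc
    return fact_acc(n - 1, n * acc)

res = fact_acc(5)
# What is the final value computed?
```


fact_acc(5, 1)
= fact_acc(4, 5 * 1) = fact_acc(4, 5)
= fact_acc(3, 4 * 5) = fact_acc(3, 20)
= fact_acc(2, 3 * 20) = fact_acc(2, 60)
= fact_acc(1, 2 * 60) = fact_acc(1, 120)
n <= 1, return acc = 120


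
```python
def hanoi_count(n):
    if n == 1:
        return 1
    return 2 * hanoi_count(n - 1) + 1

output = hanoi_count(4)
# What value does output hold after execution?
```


hanoi_count(4)
= 2 * hanoi_count(3) + 1
= 2 * (2 * hanoi_count(2) + 1) + 1
= 2 * (2 * (2 * hanoi_count(1) + 1) + 1) + 1
Now compute bottom-up:
hanoi_count(1) = 1
hanoi_count(2) = 2 * 1 + 1 = 3
hanoi_count(3) = 2 * 3 + 1 = 7
hanoi_count(4) = 2 * 7 + 1 = 15
= 15


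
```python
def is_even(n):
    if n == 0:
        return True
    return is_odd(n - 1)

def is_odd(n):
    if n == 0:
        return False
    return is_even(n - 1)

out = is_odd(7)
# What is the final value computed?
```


is_odd(7)
= is_even(6)
= is_odd(5)
= is_even(4)
= is_odd(3)
= is_even(2)
= is_odd(1)
= is_even(0)
n == 0: return True
= True


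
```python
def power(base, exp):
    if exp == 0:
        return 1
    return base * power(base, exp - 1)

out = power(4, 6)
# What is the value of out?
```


power(4, 6)
= 4 * power(4, 5)
= 4 * 4 * power(4, 4)
= 4 * 4 * 4 * power(4, 3)
= 4 * 4 * 4 * 4 * power(4, 2)
= 4 * 4 * 4 * 4 * 4 * power(4, 1)
= 4 * 4 * 4 * 4 * 4 * 4 * power(4, 0)
= 4 * 4 * 4 * 4 * 4 * 4 * 1
= 4096


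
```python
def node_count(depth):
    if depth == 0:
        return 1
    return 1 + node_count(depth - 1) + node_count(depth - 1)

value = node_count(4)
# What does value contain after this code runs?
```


node_count(4)
= 1 + node_count(3) + node_count(3)
= 1 + 2 * node_count(3)
node_count(k) = 2^(k+1) - 1
node_count(0) = 1
node_count(1) = 3
node_count(2) = 7
node_count(3) = 15
node_count(4) = 31
node_count(4) = 2^5 - 1 = 31


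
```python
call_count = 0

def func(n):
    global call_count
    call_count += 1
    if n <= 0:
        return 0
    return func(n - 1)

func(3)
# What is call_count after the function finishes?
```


func(3) calls func(2) calls ... calls func(0)
Total calls: 3 + 1 (for base case) = 4


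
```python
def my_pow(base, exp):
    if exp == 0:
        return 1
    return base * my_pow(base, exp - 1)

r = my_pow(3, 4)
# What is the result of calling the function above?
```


my_pow(3, 4)
= 3 * my_pow(3, 3)
= 3 * 3 * my_pow(3, 2)
= 3 * 3 * 3 * my_pow(3, 1)
= 3 * 3 * 3 * 3 * my_pow(3, 0)
= 3 * 3 * 3 * 3 * 1
= 81
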